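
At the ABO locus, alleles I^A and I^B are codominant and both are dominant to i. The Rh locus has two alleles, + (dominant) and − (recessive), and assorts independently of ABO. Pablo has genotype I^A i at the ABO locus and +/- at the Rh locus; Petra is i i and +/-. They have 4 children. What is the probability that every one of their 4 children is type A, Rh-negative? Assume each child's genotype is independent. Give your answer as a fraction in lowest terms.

1/4096

ABO cross I^A i × i i → 1/2 O, 1/2 A.
Rh cross +/- × +/- → 3/4 Rh+, 1/4 Rh-; so P(type A, Rh-negative) = 1/2 × 1/4 = 1/8 per child.
All 4 independent: (1/8)^4 = 1/4096.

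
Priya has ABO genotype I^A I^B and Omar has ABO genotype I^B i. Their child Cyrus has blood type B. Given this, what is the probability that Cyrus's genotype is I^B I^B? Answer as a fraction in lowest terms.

Cross I^A I^B × I^B i → 1/4 I^A I^B, 1/4 I^A i, 1/4 I^B I^B, 1/4 I^B i.
Type-B genotypes among offspring: I^B I^B (1/4), I^B i (1/4); total 1/2.
P(I^B I^B | type B) = (1/4) / (1/2) = 1/2.

1/2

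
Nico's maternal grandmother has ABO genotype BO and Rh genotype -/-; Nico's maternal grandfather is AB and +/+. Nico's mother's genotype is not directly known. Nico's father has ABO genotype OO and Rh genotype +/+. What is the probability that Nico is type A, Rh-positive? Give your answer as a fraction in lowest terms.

Nico's mother's ABO genotype from BO × AB: 1/4 AB, 1/4 AO, 1/4 BB, 1/4 BO.
Crossing each possibility with the father OO and summing P(type A): 1/4·1/2 + 1/4·1/2 + 1/4·0 + 1/4·0 = 1/4.
Similarly for Rh via the mother's Rh distribution: P(Rh+) = 1.
Independent loci: 1/4 × 1 = 1/4.

1/4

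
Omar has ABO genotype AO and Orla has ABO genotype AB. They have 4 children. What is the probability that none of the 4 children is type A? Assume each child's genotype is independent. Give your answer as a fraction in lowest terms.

ABO cross AO × AB → 1/2 A, 1/4 B, 1/4 AB.
So P(type A) = 1/2 per child.
P(not type A) = 1/2 for one child; (1/2)^4 = 1/16.

1/16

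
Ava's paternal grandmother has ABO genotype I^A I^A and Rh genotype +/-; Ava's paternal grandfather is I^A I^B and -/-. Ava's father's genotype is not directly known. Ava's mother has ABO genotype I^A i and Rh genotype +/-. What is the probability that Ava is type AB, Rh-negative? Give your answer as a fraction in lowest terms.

3/64

Ava's father's ABO genotype from I^A I^A × I^A I^B: 1/2 I^A I^A, 1/2 I^A I^B.
Crossing each possibility with the mother I^A i and summing P(type AB): 1/2·0 + 1/2·1/4 = 1/8.
Similarly for Rh via the father's Rh distribution: P(Rh-) = 3/8.
Independent loci: 1/8 × 3/8 = 3/64.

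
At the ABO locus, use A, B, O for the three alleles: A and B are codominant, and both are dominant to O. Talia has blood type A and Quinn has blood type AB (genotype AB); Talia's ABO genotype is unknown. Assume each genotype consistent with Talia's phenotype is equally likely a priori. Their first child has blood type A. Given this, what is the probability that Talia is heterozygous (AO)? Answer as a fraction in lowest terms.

Possible genotypes: Talia ∈ {AA, AO}; Quinn ∈ {AB}.
Weight each parental genotype pair by prior × P(type-A child):
  AA × AB: posterior weight 1/2.
  AO × AB: posterior weight 1/2.
Sum the posterior weight over pairs where Talia is AO: 1/2.

1/2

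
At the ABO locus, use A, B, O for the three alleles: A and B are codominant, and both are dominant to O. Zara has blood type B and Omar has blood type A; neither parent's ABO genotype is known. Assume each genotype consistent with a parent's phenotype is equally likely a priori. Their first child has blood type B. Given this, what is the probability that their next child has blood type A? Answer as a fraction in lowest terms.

Possible genotypes: Zara ∈ {BB, BO}; Omar ∈ {AA, AO}.
Weight each parental genotype pair by prior × P(type-B child):
  BB × AO: posterior weight 2/3; P(next child type A) = 0.
  BO × AO: posterior weight 1/3; P(next child type A) = 1/4.
Weighted sum = 1/12.

1/12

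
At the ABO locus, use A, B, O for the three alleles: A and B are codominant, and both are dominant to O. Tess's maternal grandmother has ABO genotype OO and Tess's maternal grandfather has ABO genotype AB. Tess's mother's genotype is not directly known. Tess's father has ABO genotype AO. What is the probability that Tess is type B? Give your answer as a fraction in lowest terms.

1/8

Tess's mother's ABO genotype from OO × AB: 1/2 AO, 1/2 BO.
Crossing each possibility with the father AO and summing P(type B): 1/2·0 + 1/2·1/4 = 1/8.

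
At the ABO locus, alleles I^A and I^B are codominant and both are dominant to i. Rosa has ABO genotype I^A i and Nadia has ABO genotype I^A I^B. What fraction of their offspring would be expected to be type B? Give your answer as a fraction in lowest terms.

ABO cross I^A i × I^A I^B → offspring phenotypes: 1/2 A, 1/4 B, 1/4 AB.
So P(type B) = 1/4.

1/4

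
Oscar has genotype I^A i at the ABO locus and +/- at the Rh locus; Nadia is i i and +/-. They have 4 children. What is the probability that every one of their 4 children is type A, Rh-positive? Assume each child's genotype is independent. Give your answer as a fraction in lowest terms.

ABO cross I^A i × i i → 1/2 O, 1/2 A.
Rh cross +/- × +/- → 3/4 Rh+, 1/4 Rh-; so P(type A, Rh-positive) = 1/2 × 3/4 = 3/8 per child.
All 4 independent: (3/8)^4 = 81/4096.

81/4096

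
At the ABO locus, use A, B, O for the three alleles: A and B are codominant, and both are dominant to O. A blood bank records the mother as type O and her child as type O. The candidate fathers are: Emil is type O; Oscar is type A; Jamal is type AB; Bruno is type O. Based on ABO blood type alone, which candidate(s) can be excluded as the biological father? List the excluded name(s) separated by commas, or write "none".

Jamal

A candidate is excluded only if no genotype consistent with his phenotype could produce a type O child with a type O mother.
Jamal (type AB): no genotype consistent with that phenotype can produce a type-O child with a type-O mother.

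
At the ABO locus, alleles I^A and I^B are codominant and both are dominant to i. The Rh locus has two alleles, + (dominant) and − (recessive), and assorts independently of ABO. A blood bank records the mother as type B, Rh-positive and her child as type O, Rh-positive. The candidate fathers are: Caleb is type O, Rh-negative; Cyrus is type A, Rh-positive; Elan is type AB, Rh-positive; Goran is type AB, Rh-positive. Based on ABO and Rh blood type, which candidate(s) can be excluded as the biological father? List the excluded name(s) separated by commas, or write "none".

Elan, Goran

A candidate is excluded only if no genotype consistent with his phenotype could produce a type O, Rh-positive child with a type B, Rh-positive mother.
Elan (type AB, Rh+): no genotype consistent with that phenotype can produce a type-O Rh+ child with a type-B mother.
Goran (type AB, Rh+): no genotype consistent with that phenotype can produce a type-O Rh+ child with a type-B mother.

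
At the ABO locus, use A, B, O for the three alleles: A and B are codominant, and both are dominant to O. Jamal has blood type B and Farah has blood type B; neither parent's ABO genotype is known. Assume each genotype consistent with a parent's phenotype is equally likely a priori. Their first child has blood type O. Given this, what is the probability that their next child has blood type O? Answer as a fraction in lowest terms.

Possible genotypes: Jamal ∈ {BB, BO}; Farah ∈ {BB, BO}.
Weight each parental genotype pair by prior × P(type-O child):
  BO × BO: posterior weight 1; P(next child type O) = 1/4.
Weighted sum = 1/4.

1/4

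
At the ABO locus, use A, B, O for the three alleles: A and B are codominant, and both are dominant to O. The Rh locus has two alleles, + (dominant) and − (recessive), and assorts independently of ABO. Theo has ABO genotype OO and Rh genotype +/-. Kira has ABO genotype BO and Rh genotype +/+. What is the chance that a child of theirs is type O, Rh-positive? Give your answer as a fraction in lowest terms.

1/2

ABO cross OO × BO → offspring phenotypes: 1/2 O, 1/2 B.
Rh cross +/- × +/+ → 1 Rh+.
Independent loci: P(type O, Rh-positive) = 1/2 × 1 = 1/2.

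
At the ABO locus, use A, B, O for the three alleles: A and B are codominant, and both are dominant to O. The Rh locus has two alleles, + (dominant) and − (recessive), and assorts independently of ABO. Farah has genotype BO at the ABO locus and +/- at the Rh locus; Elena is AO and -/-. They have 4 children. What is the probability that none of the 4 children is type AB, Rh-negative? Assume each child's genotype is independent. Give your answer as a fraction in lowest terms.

ABO cross BO × AO → 1/4 O, 1/4 A, 1/4 B, 1/4 AB.
Rh cross +/- × -/- → 1/2 Rh+, 1/2 Rh-; so P(type AB, Rh-negative) = 1/4 × 1/2 = 1/8 per child.
P(not type AB, Rh-negative) = 7/8 for one child; (7/8)^4 = 2401/4096.

2401/4096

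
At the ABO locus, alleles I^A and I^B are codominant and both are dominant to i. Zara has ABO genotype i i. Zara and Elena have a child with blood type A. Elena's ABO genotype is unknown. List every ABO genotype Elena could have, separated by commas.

I^A I^A, I^A I^B, I^A i

For each candidate genotype of Elena, check whether crossing it with i i can produce every observed child phenotype.
  I^A I^A → possible child types {A} ✓
  I^A I^B → possible child types {A, B} ✓
  I^A i → possible child types {O, A} ✓
  I^B I^B → possible child types {B} ✗
  I^B i → possible child types {O, B} ✗
  i i → possible child types {O} ✗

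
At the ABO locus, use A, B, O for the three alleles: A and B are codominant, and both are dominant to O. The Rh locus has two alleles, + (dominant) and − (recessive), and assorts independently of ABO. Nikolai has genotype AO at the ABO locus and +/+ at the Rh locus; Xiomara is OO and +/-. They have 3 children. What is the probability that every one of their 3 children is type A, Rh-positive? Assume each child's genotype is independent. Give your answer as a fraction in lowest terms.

ABO cross AO × OO → 1/2 O, 1/2 A.
Rh cross +/+ × +/- → 1 Rh+; so P(type A, Rh-positive) = 1/2 × 1 = 1/2 per child.
All 3 independent: (1/2)^3 = 1/8.

1/8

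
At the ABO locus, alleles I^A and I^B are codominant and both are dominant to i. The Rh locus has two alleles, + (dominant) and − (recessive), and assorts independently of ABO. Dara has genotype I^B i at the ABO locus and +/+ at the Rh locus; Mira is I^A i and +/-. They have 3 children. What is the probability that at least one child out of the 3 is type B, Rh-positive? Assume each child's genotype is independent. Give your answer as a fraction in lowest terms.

37/64

ABO cross I^B i × I^A i → 1/4 O, 1/4 A, 1/4 B, 1/4 AB.
Rh cross +/+ × +/- → 1 Rh+; so P(type B, Rh-positive) = 1/4 × 1 = 1/4 per child.
P(none) = (3/4)^3 = 27/64; P(at least one) = 1 − 27/64 = 37/64.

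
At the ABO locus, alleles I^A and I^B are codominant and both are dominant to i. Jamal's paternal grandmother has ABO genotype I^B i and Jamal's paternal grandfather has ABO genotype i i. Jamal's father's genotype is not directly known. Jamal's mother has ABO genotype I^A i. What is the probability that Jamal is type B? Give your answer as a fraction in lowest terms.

Jamal's father's ABO genotype from I^B i × i i: 1/2 I^B i, 1/2 i i.
Crossing each possibility with the mother I^A i and summing P(type B): 1/2·1/4 + 1/2·0 = 1/8.

1/8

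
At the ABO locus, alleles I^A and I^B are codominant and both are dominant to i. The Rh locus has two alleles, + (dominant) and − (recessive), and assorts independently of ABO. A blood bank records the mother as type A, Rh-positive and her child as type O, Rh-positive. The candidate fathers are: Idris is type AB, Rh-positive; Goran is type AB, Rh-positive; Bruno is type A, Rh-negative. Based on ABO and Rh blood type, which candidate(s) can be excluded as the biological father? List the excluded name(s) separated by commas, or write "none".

A candidate is excluded only if no genotype consistent with his phenotype could produce a type O, Rh-positive child with a type A, Rh-positive mother.
Idris (type AB, Rh+): no genotype consistent with that phenotype can produce a type-O Rh+ child with a type-A mother.
Goran (type AB, Rh+): no genotype consistent with that phenotype can produce a type-O Rh+ child with a type-A mother.

Idris, Goran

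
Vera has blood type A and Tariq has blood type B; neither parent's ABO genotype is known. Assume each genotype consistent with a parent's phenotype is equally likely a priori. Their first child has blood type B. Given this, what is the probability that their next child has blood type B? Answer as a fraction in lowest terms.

5/12

Possible genotypes: Vera ∈ {I^A I^A, I^A i}; Tariq ∈ {I^B I^B, I^B i}.
Weight each parental genotype pair by prior × P(type-B child):
  I^A i × I^B I^B: posterior weight 2/3; P(next child type B) = 1/2.
  I^A i × I^B i: posterior weight 1/3; P(next child type B) = 1/4.
Weighted sum = 5/12.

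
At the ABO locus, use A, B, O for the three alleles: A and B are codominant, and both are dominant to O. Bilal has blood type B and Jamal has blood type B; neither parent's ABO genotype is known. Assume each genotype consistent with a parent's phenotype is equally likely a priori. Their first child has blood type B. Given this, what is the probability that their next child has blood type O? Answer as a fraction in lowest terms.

1/20

Possible genotypes: Bilal ∈ {BB, BO}; Jamal ∈ {BB, BO}.
Weight each parental genotype pair by prior × P(type-B child):
  BB × BB: posterior weight 4/15; P(next child type O) = 0.
  BB × BO: posterior weight 4/15; P(next child type O) = 0.
  BO × BB: posterior weight 4/15; P(next child type O) = 0.
  BO × BO: posterior weight 1/5; P(next child type O) = 1/4.
Weighted sum = 1/20.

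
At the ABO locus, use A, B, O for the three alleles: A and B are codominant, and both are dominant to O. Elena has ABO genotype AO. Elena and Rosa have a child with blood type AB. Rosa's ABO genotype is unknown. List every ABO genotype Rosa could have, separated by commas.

For each candidate genotype of Rosa, check whether crossing it with AO can produce every observed child phenotype.
  AA → possible child types {A} ✗
  AB → possible child types {A, B, AB} ✓
  AO → possible child types {O, A} ✗
  BB → possible child types {B, AB} ✓
  BO → possible child types {O, A, B, AB} ✓
  OO → possible child types {O, A} ✗

AB, BB, BO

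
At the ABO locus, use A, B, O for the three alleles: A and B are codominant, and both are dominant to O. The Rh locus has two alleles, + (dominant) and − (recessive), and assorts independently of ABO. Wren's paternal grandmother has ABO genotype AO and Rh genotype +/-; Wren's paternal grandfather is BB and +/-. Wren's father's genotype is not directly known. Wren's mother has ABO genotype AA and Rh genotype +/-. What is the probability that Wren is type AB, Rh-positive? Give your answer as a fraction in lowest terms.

3/8

Wren's father's ABO genotype from AO × BB: 1/2 AB, 1/2 BO.
Crossing each possibility with the mother AA and summing P(type AB): 1/2·1/2 + 1/2·1/2 = 1/2.
Similarly for Rh via the father's Rh distribution: P(Rh+) = 3/4.
Independent loci: 1/2 × 3/4 = 3/8.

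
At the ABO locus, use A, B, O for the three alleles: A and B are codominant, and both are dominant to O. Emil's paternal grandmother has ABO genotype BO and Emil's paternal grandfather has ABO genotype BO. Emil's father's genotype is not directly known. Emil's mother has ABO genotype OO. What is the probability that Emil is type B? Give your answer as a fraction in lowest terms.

Emil's father's ABO genotype from BO × BO: 1/4 BB, 1/2 BO, 1/4 OO.
Crossing each possibility with the mother OO and summing P(type B): 1/4·1 + 1/2·1/2 + 1/4·0 = 1/2.

1/2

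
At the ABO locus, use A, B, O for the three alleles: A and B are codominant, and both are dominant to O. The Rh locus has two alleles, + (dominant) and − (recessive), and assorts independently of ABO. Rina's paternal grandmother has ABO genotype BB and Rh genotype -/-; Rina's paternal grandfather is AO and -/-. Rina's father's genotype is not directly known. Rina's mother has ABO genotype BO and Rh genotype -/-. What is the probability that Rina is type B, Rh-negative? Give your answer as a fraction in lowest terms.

5/8

Rina's father's ABO genotype from BB × AO: 1/2 AB, 1/2 BO.
Crossing each possibility with the mother BO and summing P(type B): 1/2·1/2 + 1/2·3/4 = 5/8.
Similarly for Rh via the father's Rh distribution: P(Rh-) = 1.
Independent loci: 5/8 × 1 = 5/8.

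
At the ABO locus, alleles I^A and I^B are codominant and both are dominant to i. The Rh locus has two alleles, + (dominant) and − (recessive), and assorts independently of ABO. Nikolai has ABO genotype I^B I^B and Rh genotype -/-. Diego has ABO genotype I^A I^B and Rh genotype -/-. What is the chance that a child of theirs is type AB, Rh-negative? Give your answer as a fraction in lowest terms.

ABO cross I^B I^B × I^A I^B → offspring phenotypes: 1/2 B, 1/2 AB.
Rh cross -/- × -/- → 1 Rh-.
Independent loci: P(type AB, Rh-negative) = 1/2 × 1 = 1/2.

1/2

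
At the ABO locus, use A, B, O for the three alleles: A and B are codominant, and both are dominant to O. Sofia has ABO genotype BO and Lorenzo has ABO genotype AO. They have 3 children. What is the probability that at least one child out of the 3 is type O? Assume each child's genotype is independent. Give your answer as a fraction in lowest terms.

ABO cross BO × AO → 1/4 O, 1/4 A, 1/4 B, 1/4 AB.
So P(type O) = 1/4 per child.
P(none) = (3/4)^3 = 27/64; P(at least one) = 1 − 27/64 = 37/64.

37/64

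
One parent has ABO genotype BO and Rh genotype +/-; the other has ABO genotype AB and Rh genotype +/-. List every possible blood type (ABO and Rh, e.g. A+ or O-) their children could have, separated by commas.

A+, A-, B+, B-, AB+, AB-

Gametes from BO × AB give offspring ABO genotypes AB, AO, BB, BO, i.e. phenotypes A, B, AB.
Rh cross +/- × +/- → phenotypes Rh+, Rh-.
Combining independently: A+, A-, B+, B-, AB+, AB-.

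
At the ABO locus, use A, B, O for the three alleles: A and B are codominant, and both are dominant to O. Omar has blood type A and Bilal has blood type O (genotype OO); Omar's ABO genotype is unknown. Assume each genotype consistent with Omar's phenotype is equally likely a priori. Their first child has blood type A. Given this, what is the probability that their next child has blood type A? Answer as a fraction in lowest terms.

Possible genotypes: Omar ∈ {AA, AO}; Bilal ∈ {OO}.
Weight each parental genotype pair by prior × P(type-A child):
  AA × OO: posterior weight 2/3; P(next child type A) = 1.
  AO × OO: posterior weight 1/3; P(next child type A) = 1/2.
Weighted sum = 5/6.

5/6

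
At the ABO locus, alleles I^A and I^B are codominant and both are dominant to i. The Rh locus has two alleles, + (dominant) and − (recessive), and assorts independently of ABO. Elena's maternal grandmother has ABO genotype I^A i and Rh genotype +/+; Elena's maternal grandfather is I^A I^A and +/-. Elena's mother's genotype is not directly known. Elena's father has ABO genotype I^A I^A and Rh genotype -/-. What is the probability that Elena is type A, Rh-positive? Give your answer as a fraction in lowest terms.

3/4

Elena's mother's ABO genotype from I^A i × I^A I^A: 1/2 I^A I^A, 1/2 I^A i.
Crossing each possibility with the father I^A I^A and summing P(type A): 1/2·1 + 1/2·1 = 1.
Similarly for Rh via the mother's Rh distribution: P(Rh+) = 3/4.
Independent loci: 1 × 3/4 = 3/4.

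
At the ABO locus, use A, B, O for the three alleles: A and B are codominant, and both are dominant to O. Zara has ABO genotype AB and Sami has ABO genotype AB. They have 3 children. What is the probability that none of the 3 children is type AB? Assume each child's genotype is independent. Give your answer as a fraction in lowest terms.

ABO cross AB × AB → 1/4 A, 1/4 B, 1/2 AB.
So P(type AB) = 1/2 per child.
P(not type AB) = 1/2 for one child; (1/2)^3 = 1/8.

1/8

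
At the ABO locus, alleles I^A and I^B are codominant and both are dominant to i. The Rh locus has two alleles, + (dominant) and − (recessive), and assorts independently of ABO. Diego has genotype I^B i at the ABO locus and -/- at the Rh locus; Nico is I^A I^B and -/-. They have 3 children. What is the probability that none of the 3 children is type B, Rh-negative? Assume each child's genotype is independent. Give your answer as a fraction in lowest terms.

ABO cross I^B i × I^A I^B → 1/4 A, 1/2 B, 1/4 AB.
Rh cross -/- × -/- → 1 Rh-; so P(type B, Rh-negative) = 1/2 × 1 = 1/2 per child.
P(not type B, Rh-negative) = 1/2 for one child; (1/2)^3 = 1/8.

1/8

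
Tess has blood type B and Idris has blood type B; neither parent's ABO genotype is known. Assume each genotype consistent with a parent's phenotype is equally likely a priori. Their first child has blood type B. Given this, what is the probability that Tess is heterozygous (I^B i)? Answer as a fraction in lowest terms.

Possible genotypes: Tess ∈ {I^B I^B, I^B i}; Idris ∈ {I^B I^B, I^B i}.
Weight each parental genotype pair by prior × P(type-B child):
  I^B I^B × I^B I^B: posterior weight 4/15.
  I^B I^B × I^B i: posterior weight 4/15.
  I^B i × I^B I^B: posterior weight 4/15.
  I^B i × I^B i: posterior weight 1/5.
Sum the posterior weight over pairs where Tess is I^B i: 7/15.

7/15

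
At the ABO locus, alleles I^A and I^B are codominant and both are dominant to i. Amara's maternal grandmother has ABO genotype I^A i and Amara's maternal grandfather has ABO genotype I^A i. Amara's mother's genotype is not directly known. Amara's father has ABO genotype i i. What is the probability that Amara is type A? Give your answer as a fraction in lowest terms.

1/2

Amara's mother's ABO genotype from I^A i × I^A i: 1/4 I^A I^A, 1/2 I^A i, 1/4 i i.
Crossing each possibility with the father i i and summing P(type A): 1/4·1 + 1/2·1/2 + 1/4·0 = 1/2.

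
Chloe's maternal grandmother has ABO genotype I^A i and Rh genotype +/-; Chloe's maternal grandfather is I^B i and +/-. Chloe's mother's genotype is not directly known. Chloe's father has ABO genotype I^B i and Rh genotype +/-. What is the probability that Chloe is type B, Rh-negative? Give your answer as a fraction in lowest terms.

1/8

Chloe's mother's ABO genotype from I^A i × I^B i: 1/4 I^A I^B, 1/4 I^A i, 1/4 I^B i, 1/4 i i.
Crossing each possibility with the father I^B i and summing P(type B): 1/4·1/2 + 1/4·1/4 + 1/4·3/4 + 1/4·1/2 = 1/2.
Similarly for Rh via the mother's Rh distribution: P(Rh-) = 1/4.
Independent loci: 1/2 × 1/4 = 1/8.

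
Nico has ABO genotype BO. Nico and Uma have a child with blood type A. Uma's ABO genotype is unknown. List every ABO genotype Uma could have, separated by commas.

AA, AB, AO

For each candidate genotype of Uma, check whether crossing it with BO can produce every observed child phenotype.
  AA → possible child types {A, AB} ✓
  AB → possible child types {A, B, AB} ✓
  AO → possible child types {O, A, B, AB} ✓
  BB → possible child types {B} ✗
  BO → possible child types {O, B} ✗
  OO → possible child types {O, B} ✗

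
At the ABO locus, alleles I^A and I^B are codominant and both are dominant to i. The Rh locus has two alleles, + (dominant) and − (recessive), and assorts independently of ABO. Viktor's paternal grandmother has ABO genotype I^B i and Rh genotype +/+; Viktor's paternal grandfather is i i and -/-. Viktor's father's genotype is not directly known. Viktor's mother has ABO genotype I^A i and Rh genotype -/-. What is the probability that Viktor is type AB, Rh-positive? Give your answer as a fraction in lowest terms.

Viktor's father's ABO genotype from I^B i × i i: 1/2 I^B i, 1/2 i i.
Crossing each possibility with the mother I^A i and summing P(type AB): 1/2·1/4 + 1/2·0 = 1/8.
Similarly for Rh via the father's Rh distribution: P(Rh+) = 1/2.
Independent loci: 1/8 × 1/2 = 1/16.

1/16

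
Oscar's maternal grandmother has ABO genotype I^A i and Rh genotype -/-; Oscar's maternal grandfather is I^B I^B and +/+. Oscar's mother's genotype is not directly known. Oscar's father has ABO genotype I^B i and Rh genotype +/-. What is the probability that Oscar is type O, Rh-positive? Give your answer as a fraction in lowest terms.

Oscar's mother's ABO genotype from I^A i × I^B I^B: 1/2 I^A I^B, 1/2 I^B i.
Crossing each possibility with the father I^B i and summing P(type O): 1/2·0 + 1/2·1/4 = 1/8.
Similarly for Rh via the mother's Rh distribution: P(Rh+) = 3/4.
Independent loci: 1/8 × 3/4 = 3/32.

3/32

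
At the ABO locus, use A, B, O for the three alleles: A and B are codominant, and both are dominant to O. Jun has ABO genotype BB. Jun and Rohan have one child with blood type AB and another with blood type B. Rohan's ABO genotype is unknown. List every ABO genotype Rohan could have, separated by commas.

AB, AO

For each candidate genotype of Rohan, check whether crossing it with BB can produce every observed child phenotype.
  AA → possible child types {AB} ✗
  AB → possible child types {B, AB} ✓
  AO → possible child types {B, AB} ✓
  BB → possible child types {B} ✗
  BO → possible child types {B} ✗
  OO → possible child types {B} ✗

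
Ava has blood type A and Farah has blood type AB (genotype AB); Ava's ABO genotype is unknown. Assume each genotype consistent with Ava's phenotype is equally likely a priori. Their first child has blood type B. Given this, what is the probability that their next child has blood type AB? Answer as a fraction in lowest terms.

Possible genotypes: Ava ∈ {AA, AO}; Farah ∈ {AB}.
Weight each parental genotype pair by prior × P(type-B child):
  AO × AB: posterior weight 1; P(next child type AB) = 1/4.
Weighted sum = 1/4.

1/4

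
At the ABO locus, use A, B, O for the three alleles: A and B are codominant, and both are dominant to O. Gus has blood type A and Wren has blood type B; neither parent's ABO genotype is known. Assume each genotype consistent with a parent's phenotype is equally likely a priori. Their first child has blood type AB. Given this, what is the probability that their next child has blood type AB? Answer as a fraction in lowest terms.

Possible genotypes: Gus ∈ {AA, AO}; Wren ∈ {BB, BO}.
Weight each parental genotype pair by prior × P(type-AB child):
  AA × BB: posterior weight 4/9; P(next child type AB) = 1.
  AA × BO: posterior weight 2/9; P(next child type AB) = 1/2.
  AO × BB: posterior weight 2/9; P(next child type AB) = 1/2.
  AO × BO: posterior weight 1/9; P(next child type AB) = 1/4.
Weighted sum = 25/36.

25/36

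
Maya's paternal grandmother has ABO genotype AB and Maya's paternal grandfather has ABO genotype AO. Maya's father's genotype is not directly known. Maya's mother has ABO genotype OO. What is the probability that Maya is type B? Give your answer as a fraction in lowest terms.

Maya's father's ABO genotype from AB × AO: 1/4 AA, 1/4 AB, 1/4 AO, 1/4 BO.
Crossing each possibility with the mother OO and summing P(type B): 1/4·0 + 1/4·1/2 + 1/4·0 + 1/4·1/2 = 1/4.

1/4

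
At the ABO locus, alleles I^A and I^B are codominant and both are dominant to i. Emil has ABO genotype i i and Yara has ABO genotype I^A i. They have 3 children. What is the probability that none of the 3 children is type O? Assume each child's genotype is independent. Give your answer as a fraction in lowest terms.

ABO cross i i × I^A i → 1/2 O, 1/2 A.
So P(type O) = 1/2 per child.
P(not type O) = 1/2 for one child; (1/2)^3 = 1/8.

1/8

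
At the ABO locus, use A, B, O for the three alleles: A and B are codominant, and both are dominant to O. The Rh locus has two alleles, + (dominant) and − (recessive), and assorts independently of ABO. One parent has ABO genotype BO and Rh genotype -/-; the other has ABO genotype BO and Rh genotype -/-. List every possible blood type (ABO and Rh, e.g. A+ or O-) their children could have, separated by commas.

Gametes from BO × BO give offspring ABO genotypes BB, BO, OO, i.e. phenotypes O, B.
Rh cross -/- × -/- → phenotypes Rh-.
Combining independently: O-, B-.

O-, B-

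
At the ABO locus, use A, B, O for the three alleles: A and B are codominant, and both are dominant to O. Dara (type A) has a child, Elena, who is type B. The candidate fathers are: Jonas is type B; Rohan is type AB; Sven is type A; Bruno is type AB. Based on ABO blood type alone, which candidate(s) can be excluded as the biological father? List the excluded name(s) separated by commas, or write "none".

Sven

A candidate is excluded only if no genotype consistent with his phenotype could produce a type B child with a type A mother.
Sven (type A): no genotype consistent with that phenotype can produce a type-B child with a type-A mother.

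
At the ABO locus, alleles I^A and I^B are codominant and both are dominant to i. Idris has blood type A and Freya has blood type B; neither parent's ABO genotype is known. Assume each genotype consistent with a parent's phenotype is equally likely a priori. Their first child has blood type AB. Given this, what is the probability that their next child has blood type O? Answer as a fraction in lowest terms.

Possible genotypes: Idris ∈ {I^A I^A, I^A i}; Freya ∈ {I^B I^B, I^B i}.
Weight each parental genotype pair by prior × P(type-AB child):
  I^A I^A × I^B I^B: posterior weight 4/9; P(next child type O) = 0.
  I^A I^A × I^B i: posterior weight 2/9; P(next child type O) = 0.
  I^A i × I^B I^B: posterior weight 2/9; P(next child type O) = 0.
  I^A i × I^B i: posterior weight 1/9; P(next child type O) = 1/4.
Weighted sum = 1/36.

1/36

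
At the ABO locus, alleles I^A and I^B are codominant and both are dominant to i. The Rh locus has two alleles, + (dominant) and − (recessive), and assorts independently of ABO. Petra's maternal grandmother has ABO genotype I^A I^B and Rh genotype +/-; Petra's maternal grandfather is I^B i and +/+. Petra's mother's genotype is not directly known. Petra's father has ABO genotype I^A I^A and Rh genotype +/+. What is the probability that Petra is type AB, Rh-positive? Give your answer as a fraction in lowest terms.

1/2

Petra's mother's ABO genotype from I^A I^B × I^B i: 1/4 I^A I^B, 1/4 I^A i, 1/4 I^B I^B, 1/4 I^B i.
Crossing each possibility with the father I^A I^A and summing P(type AB): 1/4·1/2 + 1/4·0 + 1/4·1 + 1/4·1/2 = 1/2.
Similarly for Rh via the mother's Rh distribution: P(Rh+) = 1.
Independent loci: 1/2 × 1 = 1/2.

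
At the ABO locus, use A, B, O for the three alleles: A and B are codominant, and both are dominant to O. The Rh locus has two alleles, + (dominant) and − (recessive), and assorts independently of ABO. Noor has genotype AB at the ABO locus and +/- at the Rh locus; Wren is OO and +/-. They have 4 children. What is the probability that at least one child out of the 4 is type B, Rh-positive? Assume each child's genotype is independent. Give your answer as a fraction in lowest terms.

3471/4096

ABO cross AB × OO → 1/2 A, 1/2 B.
Rh cross +/- × +/- → 3/4 Rh+, 1/4 Rh-; so P(type B, Rh-positive) = 1/2 × 3/4 = 3/8 per child.
P(none) = (5/8)^4 = 625/4096; P(at least one) = 1 − 625/4096 = 3471/4096.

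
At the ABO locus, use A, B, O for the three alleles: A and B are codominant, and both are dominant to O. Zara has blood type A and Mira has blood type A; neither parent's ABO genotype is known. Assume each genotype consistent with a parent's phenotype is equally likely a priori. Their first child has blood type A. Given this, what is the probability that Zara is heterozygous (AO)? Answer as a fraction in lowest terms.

7/15

Possible genotypes: Zara ∈ {AA, AO}; Mira ∈ {AA, AO}.
Weight each parental genotype pair by prior × P(type-A child):
  AA × AA: posterior weight 4/15.
  AA × AO: posterior weight 4/15.
  AO × AA: posterior weight 4/15.
  AO × AO: posterior weight 1/5.
Sum the posterior weight over pairs where Zara is AO: 7/15.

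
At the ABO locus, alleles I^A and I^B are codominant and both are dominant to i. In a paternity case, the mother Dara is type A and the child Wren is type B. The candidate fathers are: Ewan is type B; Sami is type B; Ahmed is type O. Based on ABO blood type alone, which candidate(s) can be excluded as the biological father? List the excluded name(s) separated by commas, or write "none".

Ahmed

A candidate is excluded only if no genotype consistent with his phenotype could produce a type B child with a type A mother.
Ahmed (type O): no genotype consistent with that phenotype can produce a type-B child with a type-A mother.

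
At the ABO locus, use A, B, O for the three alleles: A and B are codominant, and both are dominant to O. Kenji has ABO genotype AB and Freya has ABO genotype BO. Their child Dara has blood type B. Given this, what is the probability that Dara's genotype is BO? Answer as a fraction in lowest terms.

1/2

Cross AB × BO → 1/4 AB, 1/4 AO, 1/4 BB, 1/4 BO.
Type-B genotypes among offspring: BB (1/4), BO (1/4); total 1/2.
P(BO | type B) = (1/4) / (1/2) = 1/2.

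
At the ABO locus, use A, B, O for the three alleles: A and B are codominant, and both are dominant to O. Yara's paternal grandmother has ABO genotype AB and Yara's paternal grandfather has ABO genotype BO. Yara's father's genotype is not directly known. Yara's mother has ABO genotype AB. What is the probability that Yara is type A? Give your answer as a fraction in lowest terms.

1/4

Yara's father's ABO genotype from AB × BO: 1/4 AB, 1/4 AO, 1/4 BB, 1/4 BO.
Crossing each possibility with the mother AB and summing P(type A): 1/4·1/4 + 1/4·1/2 + 1/4·0 + 1/4·1/4 = 1/4.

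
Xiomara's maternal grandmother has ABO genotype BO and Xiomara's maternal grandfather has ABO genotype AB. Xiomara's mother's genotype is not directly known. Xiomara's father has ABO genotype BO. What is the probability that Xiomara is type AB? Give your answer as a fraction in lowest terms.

Xiomara's mother's ABO genotype from BO × AB: 1/4 AB, 1/4 AO, 1/4 BB, 1/4 BO.
Crossing each possibility with the father BO and summing P(type AB): 1/4·1/4 + 1/4·1/4 + 1/4·0 + 1/4·0 = 1/8.

1/8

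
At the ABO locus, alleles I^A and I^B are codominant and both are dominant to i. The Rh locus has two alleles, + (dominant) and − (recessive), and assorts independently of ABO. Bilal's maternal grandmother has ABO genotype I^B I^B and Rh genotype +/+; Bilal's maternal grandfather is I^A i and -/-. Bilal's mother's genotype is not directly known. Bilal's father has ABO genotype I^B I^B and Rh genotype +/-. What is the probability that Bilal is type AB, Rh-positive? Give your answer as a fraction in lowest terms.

3/16

Bilal's mother's ABO genotype from I^B I^B × I^A i: 1/2 I^A I^B, 1/2 I^B i.
Crossing each possibility with the father I^B I^B and summing P(type AB): 1/2·1/2 + 1/2·0 = 1/4.
Similarly for Rh via the mother's Rh distribution: P(Rh+) = 3/4.
Independent loci: 1/4 × 3/4 = 3/16.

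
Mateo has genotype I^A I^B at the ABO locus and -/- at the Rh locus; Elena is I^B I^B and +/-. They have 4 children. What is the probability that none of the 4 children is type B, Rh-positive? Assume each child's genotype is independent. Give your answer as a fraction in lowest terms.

ABO cross I^A I^B × I^B I^B → 1/2 B, 1/2 AB.
Rh cross -/- × +/- → 1/2 Rh+, 1/2 Rh-; so P(type B, Rh-positive) = 1/2 × 1/2 = 1/4 per child.
P(not type B, Rh-positive) = 3/4 for one child; (3/4)^4 = 81/256.

81/256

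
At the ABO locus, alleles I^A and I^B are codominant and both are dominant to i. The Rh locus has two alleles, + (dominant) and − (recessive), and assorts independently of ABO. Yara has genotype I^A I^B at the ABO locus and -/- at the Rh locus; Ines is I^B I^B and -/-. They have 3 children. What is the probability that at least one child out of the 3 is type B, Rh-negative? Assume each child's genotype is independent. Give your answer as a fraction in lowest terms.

7/8

ABO cross I^A I^B × I^B I^B → 1/2 B, 1/2 AB.
Rh cross -/- × -/- → 1 Rh-; so P(type B, Rh-negative) = 1/2 × 1 = 1/2 per child.
P(none) = (1/2)^3 = 1/8; P(at least one) = 1 − 1/8 = 7/8.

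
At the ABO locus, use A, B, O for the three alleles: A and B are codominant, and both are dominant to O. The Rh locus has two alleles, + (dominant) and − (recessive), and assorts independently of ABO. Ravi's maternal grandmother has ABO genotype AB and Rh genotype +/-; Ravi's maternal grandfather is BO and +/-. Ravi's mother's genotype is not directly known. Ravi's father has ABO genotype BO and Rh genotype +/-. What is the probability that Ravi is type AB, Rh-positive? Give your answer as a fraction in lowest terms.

Ravi's mother's ABO genotype from AB × BO: 1/4 AB, 1/4 AO, 1/4 BB, 1/4 BO.
Crossing each possibility with the father BO and summing P(type AB): 1/4·1/4 + 1/4·1/4 + 1/4·0 + 1/4·0 = 1/8.
Similarly for Rh via the mother's Rh distribution: P(Rh+) = 3/4.
Independent loci: 1/8 × 3/4 = 3/32.

3/32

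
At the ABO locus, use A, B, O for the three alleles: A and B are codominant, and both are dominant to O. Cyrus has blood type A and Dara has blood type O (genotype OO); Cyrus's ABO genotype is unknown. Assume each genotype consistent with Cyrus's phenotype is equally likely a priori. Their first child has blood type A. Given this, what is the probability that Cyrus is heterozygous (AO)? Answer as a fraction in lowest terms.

Possible genotypes: Cyrus ∈ {AA, AO}; Dara ∈ {OO}.
Weight each parental genotype pair by prior × P(type-A child):
  AA × OO: posterior weight 2/3.
  AO × OO: posterior weight 1/3.
Sum the posterior weight over pairs where Cyrus is AO: 1/3.

1/3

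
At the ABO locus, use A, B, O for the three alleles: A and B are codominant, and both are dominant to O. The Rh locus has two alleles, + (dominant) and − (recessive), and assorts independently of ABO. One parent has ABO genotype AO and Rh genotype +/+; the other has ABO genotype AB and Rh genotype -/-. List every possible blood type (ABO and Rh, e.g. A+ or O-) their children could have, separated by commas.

Gametes from AO × AB give offspring ABO genotypes AA, AB, AO, BO, i.e. phenotypes A, B, AB.
Rh cross +/+ × -/- → phenotypes Rh+.
Combining independently: A+, B+, AB+.

A+, B+, AB+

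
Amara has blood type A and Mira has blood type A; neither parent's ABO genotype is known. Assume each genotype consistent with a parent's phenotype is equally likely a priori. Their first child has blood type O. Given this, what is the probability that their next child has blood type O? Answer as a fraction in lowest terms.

Possible genotypes: Amara ∈ {I^A I^A, I^A i}; Mira ∈ {I^A I^A, I^A i}.
Weight each parental genotype pair by prior × P(type-O child):
  I^A i × I^A i: posterior weight 1; P(next child type O) = 1/4.
Weighted sum = 1/4.

1/4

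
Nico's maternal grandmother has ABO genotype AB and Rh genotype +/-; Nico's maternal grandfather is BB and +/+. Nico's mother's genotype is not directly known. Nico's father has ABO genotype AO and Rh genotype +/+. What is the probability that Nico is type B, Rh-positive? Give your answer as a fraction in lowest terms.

3/8

Nico's mother's ABO genotype from AB × BB: 1/2 AB, 1/2 BB.
Crossing each possibility with the father AO and summing P(type B): 1/2·1/4 + 1/2·1/2 = 3/8.
Similarly for Rh via the mother's Rh distribution: P(Rh+) = 1.
Independent loci: 3/8 × 1 = 3/8.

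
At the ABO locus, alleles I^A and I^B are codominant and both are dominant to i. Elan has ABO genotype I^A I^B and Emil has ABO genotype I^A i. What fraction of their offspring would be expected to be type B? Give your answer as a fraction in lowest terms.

ABO cross I^A I^B × I^A i → offspring phenotypes: 1/2 A, 1/4 B, 1/4 AB.
So P(type B) = 1/4.

1/4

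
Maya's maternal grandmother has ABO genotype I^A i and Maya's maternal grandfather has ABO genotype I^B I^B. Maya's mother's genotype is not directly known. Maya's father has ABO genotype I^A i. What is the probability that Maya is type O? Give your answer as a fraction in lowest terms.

1/8

Maya's mother's ABO genotype from I^A i × I^B I^B: 1/2 I^A I^B, 1/2 I^B i.
Crossing each possibility with the father I^A i and summing P(type O): 1/2·0 + 1/2·1/4 = 1/8.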